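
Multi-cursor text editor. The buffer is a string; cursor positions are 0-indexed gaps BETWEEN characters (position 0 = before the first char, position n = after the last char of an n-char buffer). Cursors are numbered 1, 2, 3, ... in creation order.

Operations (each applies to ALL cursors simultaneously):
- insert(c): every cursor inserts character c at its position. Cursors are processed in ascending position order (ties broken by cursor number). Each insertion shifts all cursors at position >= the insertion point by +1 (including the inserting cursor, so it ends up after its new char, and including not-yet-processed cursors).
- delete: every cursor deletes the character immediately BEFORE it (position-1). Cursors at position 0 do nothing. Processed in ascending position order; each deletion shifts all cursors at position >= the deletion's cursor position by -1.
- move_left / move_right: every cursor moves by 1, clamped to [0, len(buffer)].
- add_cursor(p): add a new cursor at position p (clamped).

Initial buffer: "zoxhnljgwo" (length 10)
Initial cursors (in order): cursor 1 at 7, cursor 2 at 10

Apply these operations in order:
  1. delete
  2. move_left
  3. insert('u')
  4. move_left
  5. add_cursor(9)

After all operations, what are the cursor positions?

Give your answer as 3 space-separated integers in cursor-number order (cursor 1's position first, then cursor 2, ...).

Answer: 5 8 9

Derivation:
After op 1 (delete): buffer="zoxhnlgw" (len 8), cursors c1@6 c2@8, authorship ........
After op 2 (move_left): buffer="zoxhnlgw" (len 8), cursors c1@5 c2@7, authorship ........
After op 3 (insert('u')): buffer="zoxhnulguw" (len 10), cursors c1@6 c2@9, authorship .....1..2.
After op 4 (move_left): buffer="zoxhnulguw" (len 10), cursors c1@5 c2@8, authorship .....1..2.
After op 5 (add_cursor(9)): buffer="zoxhnulguw" (len 10), cursors c1@5 c2@8 c3@9, authorship .....1..2.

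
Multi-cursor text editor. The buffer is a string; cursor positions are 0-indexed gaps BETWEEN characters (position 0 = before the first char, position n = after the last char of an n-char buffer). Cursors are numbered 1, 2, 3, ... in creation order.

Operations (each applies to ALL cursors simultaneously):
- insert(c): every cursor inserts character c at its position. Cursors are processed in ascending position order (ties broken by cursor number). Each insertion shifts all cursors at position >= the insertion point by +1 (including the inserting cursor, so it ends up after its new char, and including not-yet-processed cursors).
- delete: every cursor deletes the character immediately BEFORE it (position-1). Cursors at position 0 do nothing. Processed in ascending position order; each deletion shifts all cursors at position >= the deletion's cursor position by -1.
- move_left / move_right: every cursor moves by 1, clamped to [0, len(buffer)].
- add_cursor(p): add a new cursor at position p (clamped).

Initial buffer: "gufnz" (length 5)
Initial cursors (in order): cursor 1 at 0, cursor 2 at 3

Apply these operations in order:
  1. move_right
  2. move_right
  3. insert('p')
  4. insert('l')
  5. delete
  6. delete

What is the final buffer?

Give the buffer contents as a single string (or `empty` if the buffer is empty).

Answer: gufnz

Derivation:
After op 1 (move_right): buffer="gufnz" (len 5), cursors c1@1 c2@4, authorship .....
After op 2 (move_right): buffer="gufnz" (len 5), cursors c1@2 c2@5, authorship .....
After op 3 (insert('p')): buffer="gupfnzp" (len 7), cursors c1@3 c2@7, authorship ..1...2
After op 4 (insert('l')): buffer="guplfnzpl" (len 9), cursors c1@4 c2@9, authorship ..11...22
After op 5 (delete): buffer="gupfnzp" (len 7), cursors c1@3 c2@7, authorship ..1...2
After op 6 (delete): buffer="gufnz" (len 5), cursors c1@2 c2@5, authorship .....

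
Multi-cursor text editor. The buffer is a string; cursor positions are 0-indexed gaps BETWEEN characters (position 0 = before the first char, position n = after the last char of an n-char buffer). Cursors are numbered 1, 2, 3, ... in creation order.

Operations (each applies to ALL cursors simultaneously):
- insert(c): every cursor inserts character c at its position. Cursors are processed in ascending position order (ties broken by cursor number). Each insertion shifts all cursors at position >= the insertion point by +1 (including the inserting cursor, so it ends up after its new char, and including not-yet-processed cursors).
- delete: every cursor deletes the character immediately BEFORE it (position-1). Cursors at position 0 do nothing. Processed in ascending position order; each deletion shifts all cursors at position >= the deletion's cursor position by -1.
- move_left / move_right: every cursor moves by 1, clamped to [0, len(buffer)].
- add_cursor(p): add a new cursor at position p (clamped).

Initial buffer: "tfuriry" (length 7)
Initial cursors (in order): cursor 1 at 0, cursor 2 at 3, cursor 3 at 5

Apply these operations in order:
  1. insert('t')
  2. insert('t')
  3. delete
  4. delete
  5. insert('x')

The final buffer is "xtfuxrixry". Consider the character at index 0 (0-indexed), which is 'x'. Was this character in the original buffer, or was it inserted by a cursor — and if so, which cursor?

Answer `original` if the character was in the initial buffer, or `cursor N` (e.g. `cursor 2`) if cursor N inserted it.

Answer: cursor 1

Derivation:
After op 1 (insert('t')): buffer="ttfutritry" (len 10), cursors c1@1 c2@5 c3@8, authorship 1...2..3..
After op 2 (insert('t')): buffer="tttfuttrittry" (len 13), cursors c1@2 c2@7 c3@11, authorship 11...22..33..
After op 3 (delete): buffer="ttfutritry" (len 10), cursors c1@1 c2@5 c3@8, authorship 1...2..3..
After op 4 (delete): buffer="tfuriry" (len 7), cursors c1@0 c2@3 c3@5, authorship .......
After op 5 (insert('x')): buffer="xtfuxrixry" (len 10), cursors c1@1 c2@5 c3@8, authorship 1...2..3..
Authorship (.=original, N=cursor N): 1 . . . 2 . . 3 . .
Index 0: author = 1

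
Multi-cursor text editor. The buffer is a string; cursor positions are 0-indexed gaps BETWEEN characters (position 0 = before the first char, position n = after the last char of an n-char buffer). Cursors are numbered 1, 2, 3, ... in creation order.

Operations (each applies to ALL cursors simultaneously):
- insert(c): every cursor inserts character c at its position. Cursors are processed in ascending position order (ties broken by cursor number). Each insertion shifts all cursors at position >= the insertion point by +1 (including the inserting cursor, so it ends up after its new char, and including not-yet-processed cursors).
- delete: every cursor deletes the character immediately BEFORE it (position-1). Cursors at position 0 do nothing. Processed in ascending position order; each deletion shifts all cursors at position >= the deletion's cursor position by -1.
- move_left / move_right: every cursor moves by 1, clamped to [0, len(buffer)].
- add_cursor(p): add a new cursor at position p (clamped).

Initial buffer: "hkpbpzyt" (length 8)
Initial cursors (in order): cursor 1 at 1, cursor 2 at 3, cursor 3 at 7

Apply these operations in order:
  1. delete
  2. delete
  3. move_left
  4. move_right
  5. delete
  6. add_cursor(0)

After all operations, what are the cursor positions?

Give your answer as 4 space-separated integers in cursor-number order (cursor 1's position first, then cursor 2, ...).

Answer: 0 0 0 0

Derivation:
After op 1 (delete): buffer="kbpzt" (len 5), cursors c1@0 c2@1 c3@4, authorship .....
After op 2 (delete): buffer="bpt" (len 3), cursors c1@0 c2@0 c3@2, authorship ...
After op 3 (move_left): buffer="bpt" (len 3), cursors c1@0 c2@0 c3@1, authorship ...
After op 4 (move_right): buffer="bpt" (len 3), cursors c1@1 c2@1 c3@2, authorship ...
After op 5 (delete): buffer="t" (len 1), cursors c1@0 c2@0 c3@0, authorship .
After op 6 (add_cursor(0)): buffer="t" (len 1), cursors c1@0 c2@0 c3@0 c4@0, authorship .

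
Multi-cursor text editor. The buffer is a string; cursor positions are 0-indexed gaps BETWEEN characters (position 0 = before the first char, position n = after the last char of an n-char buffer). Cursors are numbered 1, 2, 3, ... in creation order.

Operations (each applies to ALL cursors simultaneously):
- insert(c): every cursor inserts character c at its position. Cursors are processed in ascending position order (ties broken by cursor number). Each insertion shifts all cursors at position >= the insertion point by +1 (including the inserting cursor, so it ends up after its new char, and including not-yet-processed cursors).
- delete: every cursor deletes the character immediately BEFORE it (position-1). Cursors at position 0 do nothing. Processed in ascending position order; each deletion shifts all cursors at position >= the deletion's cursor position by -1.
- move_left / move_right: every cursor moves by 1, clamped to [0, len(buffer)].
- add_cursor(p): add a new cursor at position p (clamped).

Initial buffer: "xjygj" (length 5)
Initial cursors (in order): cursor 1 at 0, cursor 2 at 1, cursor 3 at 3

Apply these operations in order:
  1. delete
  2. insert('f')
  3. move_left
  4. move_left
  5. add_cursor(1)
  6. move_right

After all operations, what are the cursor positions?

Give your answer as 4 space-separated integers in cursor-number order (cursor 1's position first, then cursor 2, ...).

After op 1 (delete): buffer="jgj" (len 3), cursors c1@0 c2@0 c3@1, authorship ...
After op 2 (insert('f')): buffer="ffjfgj" (len 6), cursors c1@2 c2@2 c3@4, authorship 12.3..
After op 3 (move_left): buffer="ffjfgj" (len 6), cursors c1@1 c2@1 c3@3, authorship 12.3..
After op 4 (move_left): buffer="ffjfgj" (len 6), cursors c1@0 c2@0 c3@2, authorship 12.3..
After op 5 (add_cursor(1)): buffer="ffjfgj" (len 6), cursors c1@0 c2@0 c4@1 c3@2, authorship 12.3..
After op 6 (move_right): buffer="ffjfgj" (len 6), cursors c1@1 c2@1 c4@2 c3@3, authorship 12.3..

Answer: 1 1 3 2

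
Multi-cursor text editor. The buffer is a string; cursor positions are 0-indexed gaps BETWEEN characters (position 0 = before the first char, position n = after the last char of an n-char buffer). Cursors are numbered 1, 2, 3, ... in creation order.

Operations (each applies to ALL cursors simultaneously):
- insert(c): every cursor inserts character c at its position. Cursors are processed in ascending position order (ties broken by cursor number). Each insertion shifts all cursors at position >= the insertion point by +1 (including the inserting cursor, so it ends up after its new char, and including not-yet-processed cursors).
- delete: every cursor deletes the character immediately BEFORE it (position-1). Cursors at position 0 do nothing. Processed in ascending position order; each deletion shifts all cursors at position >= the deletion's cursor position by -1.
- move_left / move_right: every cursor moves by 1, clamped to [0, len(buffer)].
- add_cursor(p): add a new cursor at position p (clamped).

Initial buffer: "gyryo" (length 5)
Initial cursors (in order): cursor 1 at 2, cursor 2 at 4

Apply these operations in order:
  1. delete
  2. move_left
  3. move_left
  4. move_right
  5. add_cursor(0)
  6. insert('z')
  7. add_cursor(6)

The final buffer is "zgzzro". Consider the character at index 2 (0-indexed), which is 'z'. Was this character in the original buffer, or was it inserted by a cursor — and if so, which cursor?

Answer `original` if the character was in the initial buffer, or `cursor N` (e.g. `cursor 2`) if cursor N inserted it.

Answer: cursor 1

Derivation:
After op 1 (delete): buffer="gro" (len 3), cursors c1@1 c2@2, authorship ...
After op 2 (move_left): buffer="gro" (len 3), cursors c1@0 c2@1, authorship ...
After op 3 (move_left): buffer="gro" (len 3), cursors c1@0 c2@0, authorship ...
After op 4 (move_right): buffer="gro" (len 3), cursors c1@1 c2@1, authorship ...
After op 5 (add_cursor(0)): buffer="gro" (len 3), cursors c3@0 c1@1 c2@1, authorship ...
After op 6 (insert('z')): buffer="zgzzro" (len 6), cursors c3@1 c1@4 c2@4, authorship 3.12..
After op 7 (add_cursor(6)): buffer="zgzzro" (len 6), cursors c3@1 c1@4 c2@4 c4@6, authorship 3.12..
Authorship (.=original, N=cursor N): 3 . 1 2 . .
Index 2: author = 1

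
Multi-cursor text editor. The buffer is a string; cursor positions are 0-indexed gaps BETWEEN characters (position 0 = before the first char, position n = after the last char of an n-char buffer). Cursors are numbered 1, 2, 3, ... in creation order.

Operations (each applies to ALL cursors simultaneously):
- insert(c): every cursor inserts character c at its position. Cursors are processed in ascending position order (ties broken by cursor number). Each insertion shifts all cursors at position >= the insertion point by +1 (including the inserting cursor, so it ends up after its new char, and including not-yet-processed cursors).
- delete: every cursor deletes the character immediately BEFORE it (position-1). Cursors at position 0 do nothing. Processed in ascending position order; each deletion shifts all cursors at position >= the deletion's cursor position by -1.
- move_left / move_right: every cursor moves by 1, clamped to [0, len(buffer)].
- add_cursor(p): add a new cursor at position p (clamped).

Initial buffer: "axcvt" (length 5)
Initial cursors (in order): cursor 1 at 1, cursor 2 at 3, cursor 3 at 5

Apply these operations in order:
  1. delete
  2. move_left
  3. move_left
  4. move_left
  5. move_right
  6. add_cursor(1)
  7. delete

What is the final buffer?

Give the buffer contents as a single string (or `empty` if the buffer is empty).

After op 1 (delete): buffer="xv" (len 2), cursors c1@0 c2@1 c3@2, authorship ..
After op 2 (move_left): buffer="xv" (len 2), cursors c1@0 c2@0 c3@1, authorship ..
After op 3 (move_left): buffer="xv" (len 2), cursors c1@0 c2@0 c3@0, authorship ..
After op 4 (move_left): buffer="xv" (len 2), cursors c1@0 c2@0 c3@0, authorship ..
After op 5 (move_right): buffer="xv" (len 2), cursors c1@1 c2@1 c3@1, authorship ..
After op 6 (add_cursor(1)): buffer="xv" (len 2), cursors c1@1 c2@1 c3@1 c4@1, authorship ..
After op 7 (delete): buffer="v" (len 1), cursors c1@0 c2@0 c3@0 c4@0, authorship .

Answer: v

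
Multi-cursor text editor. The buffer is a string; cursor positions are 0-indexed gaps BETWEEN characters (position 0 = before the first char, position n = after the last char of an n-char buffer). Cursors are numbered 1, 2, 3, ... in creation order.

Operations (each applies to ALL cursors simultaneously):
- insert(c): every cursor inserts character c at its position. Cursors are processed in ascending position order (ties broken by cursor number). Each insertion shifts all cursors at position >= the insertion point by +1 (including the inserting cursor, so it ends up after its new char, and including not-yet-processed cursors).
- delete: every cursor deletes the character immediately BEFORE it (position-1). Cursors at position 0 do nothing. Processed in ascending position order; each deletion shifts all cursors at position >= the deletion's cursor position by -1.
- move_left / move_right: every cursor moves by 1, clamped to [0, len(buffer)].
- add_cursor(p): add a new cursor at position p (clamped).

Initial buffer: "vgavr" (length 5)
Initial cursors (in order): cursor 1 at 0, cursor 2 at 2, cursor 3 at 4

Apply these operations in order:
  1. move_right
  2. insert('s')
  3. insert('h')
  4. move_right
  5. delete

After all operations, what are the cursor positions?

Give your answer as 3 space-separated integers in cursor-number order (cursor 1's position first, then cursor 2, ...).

Answer: 3 6 8

Derivation:
After op 1 (move_right): buffer="vgavr" (len 5), cursors c1@1 c2@3 c3@5, authorship .....
After op 2 (insert('s')): buffer="vsgasvrs" (len 8), cursors c1@2 c2@5 c3@8, authorship .1..2..3
After op 3 (insert('h')): buffer="vshgashvrsh" (len 11), cursors c1@3 c2@7 c3@11, authorship .11..22..33
After op 4 (move_right): buffer="vshgashvrsh" (len 11), cursors c1@4 c2@8 c3@11, authorship .11..22..33
After op 5 (delete): buffer="vshashrs" (len 8), cursors c1@3 c2@6 c3@8, authorship .11.22.3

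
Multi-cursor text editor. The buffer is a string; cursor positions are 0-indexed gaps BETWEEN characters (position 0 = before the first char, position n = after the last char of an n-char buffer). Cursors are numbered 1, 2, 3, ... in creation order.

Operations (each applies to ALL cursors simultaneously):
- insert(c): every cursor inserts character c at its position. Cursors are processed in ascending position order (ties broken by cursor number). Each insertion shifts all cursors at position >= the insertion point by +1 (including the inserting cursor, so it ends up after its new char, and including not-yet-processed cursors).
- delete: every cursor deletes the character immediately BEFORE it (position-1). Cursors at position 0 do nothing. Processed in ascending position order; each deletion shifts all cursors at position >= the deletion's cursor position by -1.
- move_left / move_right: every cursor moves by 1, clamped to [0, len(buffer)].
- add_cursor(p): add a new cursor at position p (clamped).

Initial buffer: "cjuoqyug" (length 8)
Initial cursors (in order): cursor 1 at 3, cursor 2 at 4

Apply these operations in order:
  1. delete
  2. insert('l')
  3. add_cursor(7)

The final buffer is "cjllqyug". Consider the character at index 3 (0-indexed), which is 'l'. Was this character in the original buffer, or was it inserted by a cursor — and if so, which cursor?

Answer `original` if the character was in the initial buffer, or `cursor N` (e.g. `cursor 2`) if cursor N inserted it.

Answer: cursor 2

Derivation:
After op 1 (delete): buffer="cjqyug" (len 6), cursors c1@2 c2@2, authorship ......
After op 2 (insert('l')): buffer="cjllqyug" (len 8), cursors c1@4 c2@4, authorship ..12....
After op 3 (add_cursor(7)): buffer="cjllqyug" (len 8), cursors c1@4 c2@4 c3@7, authorship ..12....
Authorship (.=original, N=cursor N): . . 1 2 . . . .
Index 3: author = 2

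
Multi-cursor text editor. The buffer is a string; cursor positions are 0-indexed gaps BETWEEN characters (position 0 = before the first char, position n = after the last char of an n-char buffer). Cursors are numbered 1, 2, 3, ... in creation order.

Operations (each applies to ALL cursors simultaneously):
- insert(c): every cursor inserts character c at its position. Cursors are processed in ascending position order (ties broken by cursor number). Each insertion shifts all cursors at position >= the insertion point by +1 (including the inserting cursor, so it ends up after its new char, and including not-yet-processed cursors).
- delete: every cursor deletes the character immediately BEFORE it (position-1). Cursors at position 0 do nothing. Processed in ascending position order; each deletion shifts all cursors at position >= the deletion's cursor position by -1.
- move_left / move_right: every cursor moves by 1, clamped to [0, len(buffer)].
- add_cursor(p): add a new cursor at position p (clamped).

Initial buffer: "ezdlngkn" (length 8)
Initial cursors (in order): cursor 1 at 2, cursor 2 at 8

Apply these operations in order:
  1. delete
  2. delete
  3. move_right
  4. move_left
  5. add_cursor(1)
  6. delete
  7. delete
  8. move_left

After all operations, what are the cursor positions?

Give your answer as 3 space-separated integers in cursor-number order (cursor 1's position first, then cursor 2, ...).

After op 1 (delete): buffer="edlngk" (len 6), cursors c1@1 c2@6, authorship ......
After op 2 (delete): buffer="dlng" (len 4), cursors c1@0 c2@4, authorship ....
After op 3 (move_right): buffer="dlng" (len 4), cursors c1@1 c2@4, authorship ....
After op 4 (move_left): buffer="dlng" (len 4), cursors c1@0 c2@3, authorship ....
After op 5 (add_cursor(1)): buffer="dlng" (len 4), cursors c1@0 c3@1 c2@3, authorship ....
After op 6 (delete): buffer="lg" (len 2), cursors c1@0 c3@0 c2@1, authorship ..
After op 7 (delete): buffer="g" (len 1), cursors c1@0 c2@0 c3@0, authorship .
After op 8 (move_left): buffer="g" (len 1), cursors c1@0 c2@0 c3@0, authorship .

Answer: 0 0 0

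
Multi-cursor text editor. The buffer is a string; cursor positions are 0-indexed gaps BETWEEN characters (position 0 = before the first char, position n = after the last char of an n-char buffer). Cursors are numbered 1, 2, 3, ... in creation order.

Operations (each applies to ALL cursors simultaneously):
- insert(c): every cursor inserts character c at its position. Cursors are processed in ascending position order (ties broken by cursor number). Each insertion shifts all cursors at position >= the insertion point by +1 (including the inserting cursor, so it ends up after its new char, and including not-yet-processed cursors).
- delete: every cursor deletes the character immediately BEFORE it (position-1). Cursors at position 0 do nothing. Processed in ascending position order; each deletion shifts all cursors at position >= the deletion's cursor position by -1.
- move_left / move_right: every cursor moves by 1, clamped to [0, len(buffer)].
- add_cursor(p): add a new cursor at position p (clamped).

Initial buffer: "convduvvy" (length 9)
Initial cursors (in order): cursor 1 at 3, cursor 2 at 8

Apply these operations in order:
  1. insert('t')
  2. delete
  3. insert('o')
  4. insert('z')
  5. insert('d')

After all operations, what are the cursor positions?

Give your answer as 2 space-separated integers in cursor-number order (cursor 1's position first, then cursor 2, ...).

After op 1 (insert('t')): buffer="contvduvvty" (len 11), cursors c1@4 c2@10, authorship ...1.....2.
After op 2 (delete): buffer="convduvvy" (len 9), cursors c1@3 c2@8, authorship .........
After op 3 (insert('o')): buffer="conovduvvoy" (len 11), cursors c1@4 c2@10, authorship ...1.....2.
After op 4 (insert('z')): buffer="conozvduvvozy" (len 13), cursors c1@5 c2@12, authorship ...11.....22.
After op 5 (insert('d')): buffer="conozdvduvvozdy" (len 15), cursors c1@6 c2@14, authorship ...111.....222.

Answer: 6 14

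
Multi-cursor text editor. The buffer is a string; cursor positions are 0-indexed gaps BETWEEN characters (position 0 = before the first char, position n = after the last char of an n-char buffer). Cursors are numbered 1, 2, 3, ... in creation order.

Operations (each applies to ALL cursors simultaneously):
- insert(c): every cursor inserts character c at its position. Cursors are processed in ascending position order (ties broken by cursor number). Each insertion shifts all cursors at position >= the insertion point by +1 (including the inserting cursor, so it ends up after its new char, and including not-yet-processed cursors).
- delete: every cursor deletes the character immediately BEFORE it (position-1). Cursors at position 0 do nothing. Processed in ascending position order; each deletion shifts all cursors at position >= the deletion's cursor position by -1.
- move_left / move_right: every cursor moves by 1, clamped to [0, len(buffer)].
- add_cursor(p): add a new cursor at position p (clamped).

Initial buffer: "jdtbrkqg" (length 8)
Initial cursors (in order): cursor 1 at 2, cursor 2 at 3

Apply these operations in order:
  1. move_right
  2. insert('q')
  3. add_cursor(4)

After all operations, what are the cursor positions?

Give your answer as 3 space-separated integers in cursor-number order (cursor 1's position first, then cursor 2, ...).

After op 1 (move_right): buffer="jdtbrkqg" (len 8), cursors c1@3 c2@4, authorship ........
After op 2 (insert('q')): buffer="jdtqbqrkqg" (len 10), cursors c1@4 c2@6, authorship ...1.2....
After op 3 (add_cursor(4)): buffer="jdtqbqrkqg" (len 10), cursors c1@4 c3@4 c2@6, authorship ...1.2....

Answer: 4 6 4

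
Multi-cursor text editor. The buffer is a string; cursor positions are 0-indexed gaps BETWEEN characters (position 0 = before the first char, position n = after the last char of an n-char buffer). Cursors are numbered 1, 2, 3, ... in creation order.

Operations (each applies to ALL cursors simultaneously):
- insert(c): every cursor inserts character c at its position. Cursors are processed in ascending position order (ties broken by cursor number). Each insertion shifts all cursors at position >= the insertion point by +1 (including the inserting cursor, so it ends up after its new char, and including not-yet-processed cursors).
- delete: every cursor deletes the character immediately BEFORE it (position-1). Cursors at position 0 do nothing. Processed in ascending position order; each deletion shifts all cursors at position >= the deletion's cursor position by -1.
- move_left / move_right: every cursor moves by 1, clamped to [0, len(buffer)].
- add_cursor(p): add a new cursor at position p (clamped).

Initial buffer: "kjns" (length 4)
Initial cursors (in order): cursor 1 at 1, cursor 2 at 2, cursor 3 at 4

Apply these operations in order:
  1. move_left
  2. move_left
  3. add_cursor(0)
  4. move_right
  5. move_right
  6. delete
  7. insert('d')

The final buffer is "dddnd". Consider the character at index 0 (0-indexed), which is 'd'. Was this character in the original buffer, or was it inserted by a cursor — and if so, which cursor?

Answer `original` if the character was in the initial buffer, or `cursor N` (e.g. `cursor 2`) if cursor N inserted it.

After op 1 (move_left): buffer="kjns" (len 4), cursors c1@0 c2@1 c3@3, authorship ....
After op 2 (move_left): buffer="kjns" (len 4), cursors c1@0 c2@0 c3@2, authorship ....
After op 3 (add_cursor(0)): buffer="kjns" (len 4), cursors c1@0 c2@0 c4@0 c3@2, authorship ....
After op 4 (move_right): buffer="kjns" (len 4), cursors c1@1 c2@1 c4@1 c3@3, authorship ....
After op 5 (move_right): buffer="kjns" (len 4), cursors c1@2 c2@2 c4@2 c3@4, authorship ....
After op 6 (delete): buffer="n" (len 1), cursors c1@0 c2@0 c4@0 c3@1, authorship .
After op 7 (insert('d')): buffer="dddnd" (len 5), cursors c1@3 c2@3 c4@3 c3@5, authorship 124.3
Authorship (.=original, N=cursor N): 1 2 4 . 3
Index 0: author = 1

Answer: cursor 1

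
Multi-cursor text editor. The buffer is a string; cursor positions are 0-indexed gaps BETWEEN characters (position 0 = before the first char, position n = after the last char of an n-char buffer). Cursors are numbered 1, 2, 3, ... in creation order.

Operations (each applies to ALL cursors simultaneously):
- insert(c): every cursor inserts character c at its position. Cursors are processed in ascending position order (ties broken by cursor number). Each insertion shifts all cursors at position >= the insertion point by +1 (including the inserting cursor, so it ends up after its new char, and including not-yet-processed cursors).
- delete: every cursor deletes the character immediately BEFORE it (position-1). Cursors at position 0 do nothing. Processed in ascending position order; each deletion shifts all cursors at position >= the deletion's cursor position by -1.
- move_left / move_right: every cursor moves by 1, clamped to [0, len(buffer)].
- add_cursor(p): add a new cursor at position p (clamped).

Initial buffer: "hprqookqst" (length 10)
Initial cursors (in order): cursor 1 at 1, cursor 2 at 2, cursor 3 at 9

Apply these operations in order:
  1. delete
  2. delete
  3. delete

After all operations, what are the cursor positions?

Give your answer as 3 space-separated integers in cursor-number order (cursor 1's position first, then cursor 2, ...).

After op 1 (delete): buffer="rqookqt" (len 7), cursors c1@0 c2@0 c3@6, authorship .......
After op 2 (delete): buffer="rqookt" (len 6), cursors c1@0 c2@0 c3@5, authorship ......
After op 3 (delete): buffer="rqoot" (len 5), cursors c1@0 c2@0 c3@4, authorship .....

Answer: 0 0 4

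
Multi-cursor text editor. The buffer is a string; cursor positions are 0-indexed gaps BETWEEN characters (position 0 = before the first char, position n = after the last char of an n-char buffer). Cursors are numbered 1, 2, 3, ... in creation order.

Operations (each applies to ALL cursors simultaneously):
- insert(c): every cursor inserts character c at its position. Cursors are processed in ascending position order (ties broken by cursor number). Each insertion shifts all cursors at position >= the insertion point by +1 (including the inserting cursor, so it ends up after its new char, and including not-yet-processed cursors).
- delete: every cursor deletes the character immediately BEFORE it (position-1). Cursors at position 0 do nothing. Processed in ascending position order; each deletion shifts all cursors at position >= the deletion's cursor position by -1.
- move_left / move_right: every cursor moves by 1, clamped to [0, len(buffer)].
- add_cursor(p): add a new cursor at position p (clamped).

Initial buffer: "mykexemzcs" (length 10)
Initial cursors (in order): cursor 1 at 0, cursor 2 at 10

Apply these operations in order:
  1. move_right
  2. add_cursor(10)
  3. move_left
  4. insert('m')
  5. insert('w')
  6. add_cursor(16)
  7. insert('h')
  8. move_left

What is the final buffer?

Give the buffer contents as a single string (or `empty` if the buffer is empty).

Answer: mwhmykexemzcmmwwhhsh

Derivation:
After op 1 (move_right): buffer="mykexemzcs" (len 10), cursors c1@1 c2@10, authorship ..........
After op 2 (add_cursor(10)): buffer="mykexemzcs" (len 10), cursors c1@1 c2@10 c3@10, authorship ..........
After op 3 (move_left): buffer="mykexemzcs" (len 10), cursors c1@0 c2@9 c3@9, authorship ..........
After op 4 (insert('m')): buffer="mmykexemzcmms" (len 13), cursors c1@1 c2@12 c3@12, authorship 1.........23.
After op 5 (insert('w')): buffer="mwmykexemzcmmwws" (len 16), cursors c1@2 c2@15 c3@15, authorship 11.........2323.
After op 6 (add_cursor(16)): buffer="mwmykexemzcmmwws" (len 16), cursors c1@2 c2@15 c3@15 c4@16, authorship 11.........2323.
After op 7 (insert('h')): buffer="mwhmykexemzcmmwwhhsh" (len 20), cursors c1@3 c2@18 c3@18 c4@20, authorship 111.........232323.4
After op 8 (move_left): buffer="mwhmykexemzcmmwwhhsh" (len 20), cursors c1@2 c2@17 c3@17 c4@19, authorship 111.........232323.4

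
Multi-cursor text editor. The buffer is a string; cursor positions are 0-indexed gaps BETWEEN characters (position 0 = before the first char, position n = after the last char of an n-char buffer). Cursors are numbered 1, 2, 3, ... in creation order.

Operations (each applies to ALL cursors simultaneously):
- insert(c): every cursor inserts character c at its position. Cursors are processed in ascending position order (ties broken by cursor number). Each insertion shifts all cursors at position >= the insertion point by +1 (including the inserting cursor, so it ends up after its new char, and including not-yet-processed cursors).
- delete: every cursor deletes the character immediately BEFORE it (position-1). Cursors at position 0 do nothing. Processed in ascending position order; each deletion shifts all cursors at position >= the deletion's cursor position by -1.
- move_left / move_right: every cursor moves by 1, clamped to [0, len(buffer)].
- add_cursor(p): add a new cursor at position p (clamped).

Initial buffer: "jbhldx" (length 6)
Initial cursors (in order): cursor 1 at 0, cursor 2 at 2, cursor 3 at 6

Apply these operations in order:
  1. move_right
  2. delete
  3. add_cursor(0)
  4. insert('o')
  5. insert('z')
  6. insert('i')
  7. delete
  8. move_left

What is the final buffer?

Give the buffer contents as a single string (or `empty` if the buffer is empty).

After op 1 (move_right): buffer="jbhldx" (len 6), cursors c1@1 c2@3 c3@6, authorship ......
After op 2 (delete): buffer="bld" (len 3), cursors c1@0 c2@1 c3@3, authorship ...
After op 3 (add_cursor(0)): buffer="bld" (len 3), cursors c1@0 c4@0 c2@1 c3@3, authorship ...
After op 4 (insert('o')): buffer="ooboldo" (len 7), cursors c1@2 c4@2 c2@4 c3@7, authorship 14.2..3
After op 5 (insert('z')): buffer="oozzbozldoz" (len 11), cursors c1@4 c4@4 c2@7 c3@11, authorship 1414.22..33
After op 6 (insert('i')): buffer="oozziibozildozi" (len 15), cursors c1@6 c4@6 c2@10 c3@15, authorship 141414.222..333
After op 7 (delete): buffer="oozzbozldoz" (len 11), cursors c1@4 c4@4 c2@7 c3@11, authorship 1414.22..33
After op 8 (move_left): buffer="oozzbozldoz" (len 11), cursors c1@3 c4@3 c2@6 c3@10, authorship 1414.22..33

Answer: oozzbozldoz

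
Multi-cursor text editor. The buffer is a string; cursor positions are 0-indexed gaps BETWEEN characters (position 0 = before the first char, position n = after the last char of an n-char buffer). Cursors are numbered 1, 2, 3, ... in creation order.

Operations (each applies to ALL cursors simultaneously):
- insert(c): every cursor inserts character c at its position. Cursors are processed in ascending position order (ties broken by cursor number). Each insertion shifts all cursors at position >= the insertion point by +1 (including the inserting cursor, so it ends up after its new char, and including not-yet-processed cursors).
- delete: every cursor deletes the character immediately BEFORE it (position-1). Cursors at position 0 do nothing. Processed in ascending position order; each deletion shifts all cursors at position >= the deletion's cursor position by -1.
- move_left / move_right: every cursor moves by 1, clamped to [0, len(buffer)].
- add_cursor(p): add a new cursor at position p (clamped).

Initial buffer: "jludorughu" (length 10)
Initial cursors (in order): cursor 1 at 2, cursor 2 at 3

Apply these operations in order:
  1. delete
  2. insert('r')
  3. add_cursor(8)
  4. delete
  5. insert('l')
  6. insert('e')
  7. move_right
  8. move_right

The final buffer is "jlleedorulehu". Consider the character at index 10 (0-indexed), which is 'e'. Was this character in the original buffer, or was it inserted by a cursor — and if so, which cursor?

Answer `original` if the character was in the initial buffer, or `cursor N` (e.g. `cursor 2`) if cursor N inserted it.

After op 1 (delete): buffer="jdorughu" (len 8), cursors c1@1 c2@1, authorship ........
After op 2 (insert('r')): buffer="jrrdorughu" (len 10), cursors c1@3 c2@3, authorship .12.......
After op 3 (add_cursor(8)): buffer="jrrdorughu" (len 10), cursors c1@3 c2@3 c3@8, authorship .12.......
After op 4 (delete): buffer="jdoruhu" (len 7), cursors c1@1 c2@1 c3@5, authorship .......
After op 5 (insert('l')): buffer="jlldorulhu" (len 10), cursors c1@3 c2@3 c3@8, authorship .12....3..
After op 6 (insert('e')): buffer="jlleedorulehu" (len 13), cursors c1@5 c2@5 c3@11, authorship .1212....33..
After op 7 (move_right): buffer="jlleedorulehu" (len 13), cursors c1@6 c2@6 c3@12, authorship .1212....33..
After op 8 (move_right): buffer="jlleedorulehu" (len 13), cursors c1@7 c2@7 c3@13, authorship .1212....33..
Authorship (.=original, N=cursor N): . 1 2 1 2 . . . . 3 3 . .
Index 10: author = 3

Answer: cursor 3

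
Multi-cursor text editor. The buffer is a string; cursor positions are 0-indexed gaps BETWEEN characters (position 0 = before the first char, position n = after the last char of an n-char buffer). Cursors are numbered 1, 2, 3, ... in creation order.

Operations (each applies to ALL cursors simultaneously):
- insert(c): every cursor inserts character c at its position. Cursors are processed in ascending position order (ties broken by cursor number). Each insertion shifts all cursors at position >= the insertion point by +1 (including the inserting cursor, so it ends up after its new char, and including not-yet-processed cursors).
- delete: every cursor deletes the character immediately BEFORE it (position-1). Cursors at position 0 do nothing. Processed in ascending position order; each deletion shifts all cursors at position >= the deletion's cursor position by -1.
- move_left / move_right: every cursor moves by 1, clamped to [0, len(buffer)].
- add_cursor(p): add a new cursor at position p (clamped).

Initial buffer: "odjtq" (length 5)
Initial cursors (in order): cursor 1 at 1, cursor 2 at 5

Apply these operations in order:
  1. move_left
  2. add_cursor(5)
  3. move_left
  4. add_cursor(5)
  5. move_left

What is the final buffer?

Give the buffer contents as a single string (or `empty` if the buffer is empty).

Answer: odjtq

Derivation:
After op 1 (move_left): buffer="odjtq" (len 5), cursors c1@0 c2@4, authorship .....
After op 2 (add_cursor(5)): buffer="odjtq" (len 5), cursors c1@0 c2@4 c3@5, authorship .....
After op 3 (move_left): buffer="odjtq" (len 5), cursors c1@0 c2@3 c3@4, authorship .....
After op 4 (add_cursor(5)): buffer="odjtq" (len 5), cursors c1@0 c2@3 c3@4 c4@5, authorship .....
After op 5 (move_left): buffer="odjtq" (len 5), cursors c1@0 c2@2 c3@3 c4@4, authorship .....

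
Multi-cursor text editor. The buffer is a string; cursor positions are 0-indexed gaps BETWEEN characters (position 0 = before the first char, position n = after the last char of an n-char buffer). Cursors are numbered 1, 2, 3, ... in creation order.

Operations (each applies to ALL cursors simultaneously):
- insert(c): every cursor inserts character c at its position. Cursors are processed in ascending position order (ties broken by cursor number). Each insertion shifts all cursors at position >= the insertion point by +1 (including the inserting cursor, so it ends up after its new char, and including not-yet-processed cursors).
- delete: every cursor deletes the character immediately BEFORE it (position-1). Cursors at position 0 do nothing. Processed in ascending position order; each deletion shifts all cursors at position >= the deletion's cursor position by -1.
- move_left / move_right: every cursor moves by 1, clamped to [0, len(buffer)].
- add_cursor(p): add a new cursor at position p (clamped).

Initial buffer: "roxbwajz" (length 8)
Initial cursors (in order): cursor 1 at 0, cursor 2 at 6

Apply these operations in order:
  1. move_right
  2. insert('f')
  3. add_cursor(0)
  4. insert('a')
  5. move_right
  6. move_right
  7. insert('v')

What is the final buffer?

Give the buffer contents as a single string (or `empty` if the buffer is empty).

Answer: arfvaoxvbwajfazv

Derivation:
After op 1 (move_right): buffer="roxbwajz" (len 8), cursors c1@1 c2@7, authorship ........
After op 2 (insert('f')): buffer="rfoxbwajfz" (len 10), cursors c1@2 c2@9, authorship .1......2.
After op 3 (add_cursor(0)): buffer="rfoxbwajfz" (len 10), cursors c3@0 c1@2 c2@9, authorship .1......2.
After op 4 (insert('a')): buffer="arfaoxbwajfaz" (len 13), cursors c3@1 c1@4 c2@12, authorship 3.11......22.
After op 5 (move_right): buffer="arfaoxbwajfaz" (len 13), cursors c3@2 c1@5 c2@13, authorship 3.11......22.
After op 6 (move_right): buffer="arfaoxbwajfaz" (len 13), cursors c3@3 c1@6 c2@13, authorship 3.11......22.
After op 7 (insert('v')): buffer="arfvaoxvbwajfazv" (len 16), cursors c3@4 c1@8 c2@16, authorship 3.131..1....22.2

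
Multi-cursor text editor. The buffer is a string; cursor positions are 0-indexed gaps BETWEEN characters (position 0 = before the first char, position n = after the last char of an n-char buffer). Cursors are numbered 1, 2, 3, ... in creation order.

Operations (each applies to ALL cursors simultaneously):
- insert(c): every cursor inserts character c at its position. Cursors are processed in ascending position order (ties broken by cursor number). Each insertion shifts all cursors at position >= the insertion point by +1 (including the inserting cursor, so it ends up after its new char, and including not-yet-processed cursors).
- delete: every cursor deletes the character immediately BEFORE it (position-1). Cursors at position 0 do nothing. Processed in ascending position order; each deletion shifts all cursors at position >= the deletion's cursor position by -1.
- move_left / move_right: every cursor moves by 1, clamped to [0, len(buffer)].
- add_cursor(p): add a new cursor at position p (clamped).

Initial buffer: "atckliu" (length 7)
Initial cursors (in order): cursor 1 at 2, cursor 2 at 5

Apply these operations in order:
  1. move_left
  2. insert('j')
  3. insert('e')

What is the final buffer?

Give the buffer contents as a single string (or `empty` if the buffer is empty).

After op 1 (move_left): buffer="atckliu" (len 7), cursors c1@1 c2@4, authorship .......
After op 2 (insert('j')): buffer="ajtckjliu" (len 9), cursors c1@2 c2@6, authorship .1...2...
After op 3 (insert('e')): buffer="ajetckjeliu" (len 11), cursors c1@3 c2@8, authorship .11...22...

Answer: ajetckjeliu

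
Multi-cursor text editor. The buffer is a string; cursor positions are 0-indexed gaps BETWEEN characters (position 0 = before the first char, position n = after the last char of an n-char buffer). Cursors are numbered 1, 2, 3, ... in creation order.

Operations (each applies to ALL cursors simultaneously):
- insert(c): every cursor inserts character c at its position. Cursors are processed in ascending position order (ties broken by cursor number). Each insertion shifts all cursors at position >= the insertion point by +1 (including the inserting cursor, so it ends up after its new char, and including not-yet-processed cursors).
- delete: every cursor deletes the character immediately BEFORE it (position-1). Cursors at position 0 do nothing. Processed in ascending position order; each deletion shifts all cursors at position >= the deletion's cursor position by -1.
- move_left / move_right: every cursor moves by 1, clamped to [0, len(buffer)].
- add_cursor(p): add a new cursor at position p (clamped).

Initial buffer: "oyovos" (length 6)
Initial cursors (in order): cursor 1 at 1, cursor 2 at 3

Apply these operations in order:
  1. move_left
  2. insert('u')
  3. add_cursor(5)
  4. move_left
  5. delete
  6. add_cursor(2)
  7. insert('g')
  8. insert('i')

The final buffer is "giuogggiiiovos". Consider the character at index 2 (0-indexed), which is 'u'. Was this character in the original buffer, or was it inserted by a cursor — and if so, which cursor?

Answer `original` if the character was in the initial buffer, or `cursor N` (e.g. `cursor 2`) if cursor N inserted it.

Answer: cursor 1

Derivation:
After op 1 (move_left): buffer="oyovos" (len 6), cursors c1@0 c2@2, authorship ......
After op 2 (insert('u')): buffer="uoyuovos" (len 8), cursors c1@1 c2@4, authorship 1..2....
After op 3 (add_cursor(5)): buffer="uoyuovos" (len 8), cursors c1@1 c2@4 c3@5, authorship 1..2....
After op 4 (move_left): buffer="uoyuovos" (len 8), cursors c1@0 c2@3 c3@4, authorship 1..2....
After op 5 (delete): buffer="uoovos" (len 6), cursors c1@0 c2@2 c3@2, authorship 1.....
After op 6 (add_cursor(2)): buffer="uoovos" (len 6), cursors c1@0 c2@2 c3@2 c4@2, authorship 1.....
After op 7 (insert('g')): buffer="guogggovos" (len 10), cursors c1@1 c2@6 c3@6 c4@6, authorship 11.234....
After op 8 (insert('i')): buffer="giuogggiiiovos" (len 14), cursors c1@2 c2@10 c3@10 c4@10, authorship 111.234234....
Authorship (.=original, N=cursor N): 1 1 1 . 2 3 4 2 3 4 . . . .
Index 2: author = 1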